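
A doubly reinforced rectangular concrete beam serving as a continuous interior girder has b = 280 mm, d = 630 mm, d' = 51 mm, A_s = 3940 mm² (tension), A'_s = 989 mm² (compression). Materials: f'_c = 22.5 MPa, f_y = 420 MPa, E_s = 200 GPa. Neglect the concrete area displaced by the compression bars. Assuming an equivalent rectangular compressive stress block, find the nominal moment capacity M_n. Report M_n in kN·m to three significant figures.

M_n ≈ 878 kN·m

Assume both tension and compression steel yield.
Net tension couple steel: A_s − A'_s = 2951 mm².
a = (A_s − A'_s) f_y / (0.85 f'_c b) = 1239420/(0.85 × 22.5 × 280) = 231.45 mm.
c = a/β₁ = 231.45/0.85 = 272.29 mm; ε'_s = 0.003(c − d')/c = 0.0024 ≥ f_y/E_s = 0.0021, so compression steel does yield.
M_n = (A_s − A'_s) f_y (d − a/2) + A'_s f_y (d − d') = [1239420 × (630 − 115.725) + 415380 × (630 − 51)] × 10⁻⁶ = 637.40 + 240.51 = 877.91 kN·m.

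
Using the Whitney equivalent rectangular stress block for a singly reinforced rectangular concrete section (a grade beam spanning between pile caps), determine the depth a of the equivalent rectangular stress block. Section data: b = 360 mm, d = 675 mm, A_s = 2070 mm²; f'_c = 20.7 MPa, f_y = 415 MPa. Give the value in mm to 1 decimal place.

a ≈ 135.6 mm

T = A_s f_y = 2070 × 415 = 859050 N = 859.05 kN.
Setting C = 0.85 f'_c a b equal to T: a = 859050/(0.85 × 20.7 × 360) = 135.6 mm.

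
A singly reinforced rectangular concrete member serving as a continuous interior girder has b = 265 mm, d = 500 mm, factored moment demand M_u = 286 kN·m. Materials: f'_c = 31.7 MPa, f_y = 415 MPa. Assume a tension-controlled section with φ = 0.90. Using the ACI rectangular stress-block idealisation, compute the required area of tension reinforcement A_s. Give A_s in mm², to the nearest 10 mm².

M_n = M_u/φ = 286/0.90 = 317.778 kN·m.
With M_n = 0.85 f'_c a b (d − a/2), solve the quadratic for a:
a = d − √(d² − 2M_n/(0.85 f'_c b)) = 500 − √(500² − 2 × 317.778×10⁶/(0.85 × 31.7 × 265)) = 98.76 mm.
A_s = 0.85 f'_c a b / f_y = 0.85 × 31.7 × 98.76 × 265 / 415 = 1699.2 mm².

A_s ≈ 1700 mm²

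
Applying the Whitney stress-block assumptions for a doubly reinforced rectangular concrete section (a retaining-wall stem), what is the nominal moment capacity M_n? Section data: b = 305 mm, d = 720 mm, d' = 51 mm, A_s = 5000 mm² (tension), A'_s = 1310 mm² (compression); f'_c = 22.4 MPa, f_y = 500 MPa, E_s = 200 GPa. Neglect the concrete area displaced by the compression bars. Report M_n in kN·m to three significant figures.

Assume both tension and compression steel yield.
Net tension couple steel: A_s − A'_s = 3690 mm².
a = (A_s − A'_s) f_y / (0.85 f'_c b) = 1845000/(0.85 × 22.4 × 305) = 317.71 mm.
c = a/β₁ = 317.71/0.85 = 373.78 mm; ε'_s = 0.003(c − d')/c = 0.0026 ≥ f_y/E_s = 0.0025, so compression steel does yield.
M_n = (A_s − A'_s) f_y (d − a/2) + A'_s f_y (d − d') = [1845000 × (720 − 158.855) + 655000 × (720 − 51)] × 10⁻⁶ = 1035.31 + 438.20 = 1473.51 kN·m.

M_n ≈ 1470 kN·m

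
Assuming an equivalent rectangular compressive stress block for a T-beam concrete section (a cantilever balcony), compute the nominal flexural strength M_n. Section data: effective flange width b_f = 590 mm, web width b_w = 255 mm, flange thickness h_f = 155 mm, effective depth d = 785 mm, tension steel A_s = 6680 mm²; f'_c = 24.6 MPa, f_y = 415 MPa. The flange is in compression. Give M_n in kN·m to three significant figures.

Tension: T = A_s f_y = 6680 × 415 = 2772200 N.
Try a within the flange: a = T/(0.85 f'_c b_f) = 2772200/(0.85 × 24.6 × 590) = 224.71 mm.
a = 224.71 > h_f = 155 mm: the block extends into the web. Split into flange-overhang and web parts.
C_f = 0.85 f'_c (b_f − b_w) h_f = 0.85 × 24.6 × (590 − 255) × 155 = 1085752 N.
Remaining web compression depth: a_w = (T − C_f)/(0.85 f'_c b_w) = (2772200 − 1085752)/(0.85 × 24.6 × 255) = 316.29 mm.
M_n = C_f(d − h_f/2) + (T − C_f)(d − a_w/2) = 1085752 × (785 − 77.5) + 1686448 × (785 − 158.145) = 768.17 + 1057.16 = 1825.33 × 10⁶ N·mm.
M_n = 1825.33 kN·m.

M_n ≈ 1830 kN·m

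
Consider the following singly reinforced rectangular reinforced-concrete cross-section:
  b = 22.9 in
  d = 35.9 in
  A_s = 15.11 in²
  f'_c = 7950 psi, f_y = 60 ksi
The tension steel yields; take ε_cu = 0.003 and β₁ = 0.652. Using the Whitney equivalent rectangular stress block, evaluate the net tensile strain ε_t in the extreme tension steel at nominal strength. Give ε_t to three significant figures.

ε_t ≈ 0.00899

a = A_s f_y/(0.85 f'_c b) = 5.859 in.
β₁ = 0.652, so c = a/β₁ = 5.859/0.652 = 8.986 in.
From the linear strain diagram with ε_cu = 0.003: ε_t = 0.003 (d − c)/c = 0.003 × (35.9 − 8.986)/8.986 = 0.00899.
Since ε_t ≥ 0.005, the section is tension-controlled.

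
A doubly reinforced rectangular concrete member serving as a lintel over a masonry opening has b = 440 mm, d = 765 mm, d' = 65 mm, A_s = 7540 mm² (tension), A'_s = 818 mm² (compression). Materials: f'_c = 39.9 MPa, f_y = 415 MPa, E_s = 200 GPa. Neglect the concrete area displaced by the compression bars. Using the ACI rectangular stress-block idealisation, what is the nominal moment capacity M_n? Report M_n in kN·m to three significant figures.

M_n ≈ 2110 kN·m

Assume both tension and compression steel yield.
Net tension couple steel: A_s − A'_s = 6722 mm².
a = (A_s − A'_s) f_y / (0.85 f'_c b) = 2789630/(0.85 × 39.9 × 440) = 186.94 mm.
c = a/β₁ = 186.94/0.765 = 244.37 mm; ε'_s = 0.003(c − d')/c = 0.0022 ≥ f_y/E_s = 0.0021, so compression steel does yield.
M_n = (A_s − A'_s) f_y (d − a/2) + A'_s f_y (d − d') = [2789630 × (765 − 93.47) + 339470 × (765 − 65)] × 10⁻⁶ = 1873.32 + 237.63 = 2110.95 kN·m.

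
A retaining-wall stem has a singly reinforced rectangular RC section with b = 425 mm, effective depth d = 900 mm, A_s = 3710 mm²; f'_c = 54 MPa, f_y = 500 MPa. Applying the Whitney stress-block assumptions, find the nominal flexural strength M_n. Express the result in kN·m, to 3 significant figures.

M_n ≈ 1580 kN·m

T = A_s f_y = 3710 × 500 = 1855000 N = 1855 kN.
From C = T: a = T/(0.85 f'_c b) = 1855000/(0.85 × 54 × 425) = 95.09 mm.
M_n = T(d − a/2) = 1855 kN × (900 − 47.545) mm = 1581.30 kN·m.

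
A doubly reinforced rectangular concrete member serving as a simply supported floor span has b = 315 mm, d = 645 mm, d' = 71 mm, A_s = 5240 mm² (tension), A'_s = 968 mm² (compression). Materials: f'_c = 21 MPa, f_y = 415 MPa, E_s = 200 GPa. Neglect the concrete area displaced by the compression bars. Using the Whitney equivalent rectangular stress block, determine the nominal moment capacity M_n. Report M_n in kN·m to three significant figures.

M_n ≈ 1090 kN·m

Assume both tension and compression steel yield.
Net tension couple steel: A_s − A'_s = 4272 mm².
a = (A_s − A'_s) f_y / (0.85 f'_c b) = 1772880/(0.85 × 21 × 315) = 315.30 mm.
c = a/β₁ = 315.30/0.85 = 370.94 mm; ε'_s = 0.003(c − d')/c = 0.0024 ≥ f_y/E_s = 0.0021, so compression steel does yield.
M_n = (A_s − A'_s) f_y (d − a/2) + A'_s f_y (d − d') = [1772880 × (645 − 157.65) + 401720 × (645 − 71)] × 10⁻⁶ = 864.01 + 230.59 = 1094.60 kN·m.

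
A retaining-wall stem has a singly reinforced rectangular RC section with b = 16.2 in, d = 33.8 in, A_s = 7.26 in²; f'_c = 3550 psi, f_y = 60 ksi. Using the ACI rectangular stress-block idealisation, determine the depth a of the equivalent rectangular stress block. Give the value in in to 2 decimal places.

T = A_s f_y = 7.26 × 60 = 435.6 kips.
a = T/(0.85 f'_c b) = 435.6/(0.85 × 3.55 × 16.2) = 8.91 in.

a ≈ 8.91 in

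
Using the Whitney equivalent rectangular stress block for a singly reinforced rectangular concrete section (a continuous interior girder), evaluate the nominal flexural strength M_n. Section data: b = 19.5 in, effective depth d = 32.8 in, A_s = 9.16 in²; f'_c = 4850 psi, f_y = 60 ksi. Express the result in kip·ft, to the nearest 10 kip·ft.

T = A_s f_y = 9.16 × 60 = 549.6 kips.
a = T/(0.85 f'_c b) = 549.6/(0.85 × 4.85 × 19.5) = 6.837 in.
M_n = T(d − a/2) = 549.6 × (32.8 − 3.4185) = 16148.1 kip·in = 16148.1/12 = 1345.68 kip·ft.

M_n ≈ 1350 kip·ft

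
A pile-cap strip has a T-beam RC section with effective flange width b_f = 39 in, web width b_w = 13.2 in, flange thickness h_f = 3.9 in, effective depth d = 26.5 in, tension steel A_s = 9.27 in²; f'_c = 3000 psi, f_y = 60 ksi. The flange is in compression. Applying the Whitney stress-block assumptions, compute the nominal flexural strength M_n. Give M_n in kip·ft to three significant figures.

M_n ≈ 1080 kip·ft

Tension: T = A_s f_y = 9.27 × 60 = 556.2 kips.
Try a within the flange: a = T/(0.85 f'_c b_f) = 556.2/(0.85 × 3 × 39) = 5.593 in.
a = 5.593 > h_f = 3.9 in: the block extends into the web. Split into flange-overhang and web parts.
C_f = 0.85 f'_c (b_f − b_w) h_f = 0.85 × 3 × (39 − 13.2) × 3.9 = 256.6 kips.
Remaining web compression depth: a_w = (T − C_f)/(0.85 f'_c b_w) = (556.2 − 256.6)/(0.85 × 3 × 13.2) = 8.901 in.
M_n = C_f(d − h_f/2) + (T − C_f)(d − a_w/2) = 256.6 × (26.5 − 1.95) + 299.6 × (26.5 − 4.4505) = 6299.5 + 6606.0 = 12905.5 kip·in.
M_n = 12905.5/12 = 1075.46 kip·ft.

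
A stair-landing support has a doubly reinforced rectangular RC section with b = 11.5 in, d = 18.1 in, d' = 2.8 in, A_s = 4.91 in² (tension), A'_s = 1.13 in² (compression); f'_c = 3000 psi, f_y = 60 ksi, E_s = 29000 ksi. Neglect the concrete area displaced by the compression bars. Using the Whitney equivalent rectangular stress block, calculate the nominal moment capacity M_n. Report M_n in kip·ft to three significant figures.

M_n ≈ 355 kip·ft

Assume both steels yield.
a = (A_s − A'_s) f_y/(0.85 f'_c b) = (4.91 − 1.13) × 60/(0.85 × 3 × 11.5) = 7.734 in.
c = a/β₁ = 7.734/0.85 = 9.099 in; ε'_s = 0.003(c − d')/c = 0.0021 ≥ ε_y = 0.0021, so the compression steel yields.
M_n = (A_s − A'_s) f_y (d − a/2) + A'_s f_y (d − d') = 226.8 × (18.1 − 3.867) + 67.8 × (18.1 − 2.8) = 3228.0 + 1037.3 = 4265.3 kip·in = 4265.3/12 = 355.44 kip·ft.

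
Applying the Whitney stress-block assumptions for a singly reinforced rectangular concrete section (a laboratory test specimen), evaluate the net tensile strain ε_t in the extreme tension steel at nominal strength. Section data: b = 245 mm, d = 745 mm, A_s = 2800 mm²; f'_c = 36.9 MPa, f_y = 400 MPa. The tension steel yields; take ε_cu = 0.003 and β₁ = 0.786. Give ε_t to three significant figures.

ε_t ≈ 0.00905

a = A_s f_y/(0.85 f'_c b) = 145.75 mm.
β₁ = 0.786, so c = a/β₁ = 145.75/0.786 = 185.43 mm.
From the linear strain diagram with ε_cu = 0.003: ε_t = 0.003 (d − c)/c = 0.003 × (745 − 185.43)/185.43 = 0.00905.
Since ε_t ≥ 0.005, the section is tension-controlled.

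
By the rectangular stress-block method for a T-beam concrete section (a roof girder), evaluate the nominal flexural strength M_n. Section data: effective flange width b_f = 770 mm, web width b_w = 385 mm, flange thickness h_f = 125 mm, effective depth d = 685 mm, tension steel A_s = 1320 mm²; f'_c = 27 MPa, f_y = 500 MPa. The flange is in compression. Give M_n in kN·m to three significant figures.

M_n ≈ 440 kN·m

Tension: T = A_s f_y = 1320 × 500 = 660000 N.
Try a within the flange: a = T/(0.85 f'_c b_f) = 660000/(0.85 × 27 × 770) = 37.35 mm.
Since a = 37.35 ≤ h_f = 125 mm, the stress block lies entirely in the flange; analyse as a rectangular beam of width b_f.
M_n = T(d − a/2) = 660000 × (685 − 18.675) = 439.77 × 10⁶ N·mm.
M_n = 439.77 kN·m.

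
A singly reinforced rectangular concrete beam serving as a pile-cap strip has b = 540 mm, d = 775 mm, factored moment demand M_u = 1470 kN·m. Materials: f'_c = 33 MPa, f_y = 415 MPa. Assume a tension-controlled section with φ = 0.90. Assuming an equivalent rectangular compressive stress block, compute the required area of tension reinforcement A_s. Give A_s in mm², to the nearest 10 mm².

M_n = M_u/φ = 1470/0.90 = 1633.33 kN·m.
With M_n = 0.85 f'_c a b (d − a/2), solve the quadratic for a:
a = d − √(d² − 2M_n/(0.85 f'_c b)) = 775 − √(775² − 2 × 1633.33×10⁶/(0.85 × 33 × 540)) = 154.55 mm.
A_s = 0.85 f'_c a b / f_y = 0.85 × 33 × 154.55 × 540 / 415 = 5640.9 mm².

A_s ≈ 5640 mm²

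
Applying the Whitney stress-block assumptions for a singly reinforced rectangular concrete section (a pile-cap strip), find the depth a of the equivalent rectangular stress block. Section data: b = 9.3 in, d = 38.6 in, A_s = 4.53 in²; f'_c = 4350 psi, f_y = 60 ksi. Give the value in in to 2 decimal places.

T = A_s f_y = 4.53 × 60 = 271.8 kips.
a = T/(0.85 f'_c b) = 271.8/(0.85 × 4.35 × 9.3) = 7.90 in.

a ≈ 7.90 in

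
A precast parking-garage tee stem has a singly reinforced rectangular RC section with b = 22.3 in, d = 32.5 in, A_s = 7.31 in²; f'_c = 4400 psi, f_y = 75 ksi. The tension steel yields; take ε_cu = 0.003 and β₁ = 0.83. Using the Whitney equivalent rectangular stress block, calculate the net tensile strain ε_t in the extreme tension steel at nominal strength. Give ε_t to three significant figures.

ε_t ≈ 0.00931

a = A_s f_y/(0.85 f'_c b) = 6.574 in.
β₁ = 0.83, so c = a/β₁ = 6.574/0.83 = 7.920 in.
From the linear strain diagram with ε_cu = 0.003: ε_t = 0.003 (d − c)/c = 0.003 × (32.5 − 7.920)/7.920 = 0.00931.
Since ε_t ≥ 0.005, the section is tension-controlled.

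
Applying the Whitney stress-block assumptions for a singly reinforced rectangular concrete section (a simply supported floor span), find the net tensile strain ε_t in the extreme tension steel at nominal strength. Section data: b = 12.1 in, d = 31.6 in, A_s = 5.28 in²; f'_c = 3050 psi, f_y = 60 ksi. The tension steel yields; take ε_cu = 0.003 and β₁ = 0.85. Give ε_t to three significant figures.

a = A_s f_y/(0.85 f'_c b) = 10.099 in.
β₁ = 0.85, so c = a/β₁ = 10.099/0.85 = 11.881 in.
From the linear strain diagram with ε_cu = 0.003: ε_t = 0.003 (d − c)/c = 0.003 × (31.6 − 11.881)/11.881 = 0.00498.
ε_t is between 0.004 and 0.005 — transition zone.

ε_t ≈ 0.00498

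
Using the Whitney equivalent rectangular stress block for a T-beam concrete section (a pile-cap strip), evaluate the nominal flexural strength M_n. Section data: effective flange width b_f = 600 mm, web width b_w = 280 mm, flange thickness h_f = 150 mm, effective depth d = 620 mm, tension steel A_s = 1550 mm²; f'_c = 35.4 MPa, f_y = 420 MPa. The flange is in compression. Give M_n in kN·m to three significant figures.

M_n ≈ 392 kN·m

Tension: T = A_s f_y = 1550 × 420 = 651000 N.
Try a within the flange: a = T/(0.85 f'_c b_f) = 651000/(0.85 × 35.4 × 600) = 36.06 mm.
Since a = 36.06 ≤ h_f = 150 mm, the stress block lies entirely in the flange; analyse as a rectangular beam of width b_f.
M_n = T(d − a/2) = 651000 × (620 − 18.03) = 391.88 × 10⁶ N·mm.
M_n = 391.88 kN·m.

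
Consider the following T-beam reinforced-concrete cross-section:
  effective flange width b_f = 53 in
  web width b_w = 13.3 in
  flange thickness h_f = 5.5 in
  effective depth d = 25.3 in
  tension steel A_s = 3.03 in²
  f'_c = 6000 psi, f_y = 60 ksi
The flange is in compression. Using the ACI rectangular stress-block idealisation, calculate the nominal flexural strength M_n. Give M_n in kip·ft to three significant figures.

M_n ≈ 378 kip·ft

Tension: T = A_s f_y = 3.03 × 60 = 181.8 kips.
Try a within the flange: a = T/(0.85 f'_c b_f) = 181.8/(0.85 × 6 × 53) = 0.673 in.
Since a = 0.673 ≤ h_f = 5.5 in, the stress block lies entirely in the flange; analyse as a rectangular beam of width b_f.
M_n = T(d − a/2) = 181.8 × (25.3 − 0.3365) = 4538.4 kip·in.
M_n = 4538.4/12 = 378.20 kip·ft.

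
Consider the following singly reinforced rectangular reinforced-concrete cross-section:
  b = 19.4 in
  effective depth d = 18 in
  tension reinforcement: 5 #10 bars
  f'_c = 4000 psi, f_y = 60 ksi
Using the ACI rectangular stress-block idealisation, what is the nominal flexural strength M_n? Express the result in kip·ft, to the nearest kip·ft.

M_n ≈ 480 kip·ft

A_s = 5 × 1.27 = 6.35 in².
T = A_s f_y = 6.35 × 60 = 381 kips.
a = T/(0.85 f'_c b) = 381/(0.85 × 4 × 19.4) = 5.776 in.
M_n = T(d − a/2) = 381 × (18 − 2.888) = 5757.7 kip·in = 5757.7/12 = 479.81 kip·ft.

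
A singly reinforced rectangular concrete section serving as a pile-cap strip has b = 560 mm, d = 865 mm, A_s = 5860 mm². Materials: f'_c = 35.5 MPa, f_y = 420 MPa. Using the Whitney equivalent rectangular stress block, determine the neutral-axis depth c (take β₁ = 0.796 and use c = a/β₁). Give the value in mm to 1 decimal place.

T = A_s f_y = 5860 × 420 = 2461200 N = 2461.2 kN.
Setting C = 0.85 f'_c a b equal to T: a = 2461200/(0.85 × 35.5 × 560) = 145.650 mm.
With β₁ = 0.796, c = a/β₁ = 145.650/0.796 = 183.0 mm.

c ≈ 183.0 mm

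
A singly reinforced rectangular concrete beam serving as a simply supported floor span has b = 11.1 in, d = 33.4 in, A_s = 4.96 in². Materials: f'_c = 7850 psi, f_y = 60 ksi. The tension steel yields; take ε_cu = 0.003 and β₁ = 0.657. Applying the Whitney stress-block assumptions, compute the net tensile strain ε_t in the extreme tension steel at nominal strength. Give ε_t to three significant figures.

ε_t ≈ 0.0134

a = A_s f_y/(0.85 f'_c b) = 4.018 in.
β₁ = 0.657, so c = a/β₁ = 4.018/0.657 = 6.116 in.
From the linear strain diagram with ε_cu = 0.003: ε_t = 0.003 (d − c)/c = 0.003 × (33.4 − 6.116)/6.116 = 0.0134.
Since ε_t ≥ 0.005, the section is tension-controlled.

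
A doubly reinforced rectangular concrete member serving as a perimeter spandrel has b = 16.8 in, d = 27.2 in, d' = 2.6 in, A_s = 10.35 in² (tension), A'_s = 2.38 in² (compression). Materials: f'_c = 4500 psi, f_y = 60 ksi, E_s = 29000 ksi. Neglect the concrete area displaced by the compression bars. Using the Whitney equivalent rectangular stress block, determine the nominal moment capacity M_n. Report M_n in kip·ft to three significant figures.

M_n ≈ 1230 kip·ft

Assume both steels yield.
a = (A_s − A'_s) f_y/(0.85 f'_c b) = (10.35 − 2.38) × 60/(0.85 × 4.5 × 16.8) = 7.442 in.
c = a/β₁ = 7.442/0.825 = 9.021 in; ε'_s = 0.003(c − d')/c = 0.0021 ≥ ε_y = 0.0021, so the compression steel yields.
M_n = (A_s − A'_s) f_y (d − a/2) + A'_s f_y (d − d') = 478.2 × (27.2 − 3.721) + 142.8 × (27.2 − 2.6) = 11227.7 + 3512.9 = 14740.6 kip·in = 14740.6/12 = 1228.38 kip·ft.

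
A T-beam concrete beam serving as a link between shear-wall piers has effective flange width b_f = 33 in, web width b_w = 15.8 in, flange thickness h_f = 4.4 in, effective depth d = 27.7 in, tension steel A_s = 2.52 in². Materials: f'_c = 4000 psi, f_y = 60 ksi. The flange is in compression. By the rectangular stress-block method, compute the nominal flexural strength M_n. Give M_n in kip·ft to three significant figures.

Tension: T = A_s f_y = 2.52 × 60 = 151.2 kips.
Try a within the flange: a = T/(0.85 f'_c b_f) = 151.2/(0.85 × 4 × 33) = 1.348 in.
Since a = 1.348 ≤ h_f = 4.4 in, the stress block lies entirely in the flange; analyse as a rectangular beam of width b_f.
M_n = T(d − a/2) = 151.2 × (27.7 − 0.674) = 4086.3 kip·in.
M_n = 4086.3/12 = 340.53 kip·ft.

M_n ≈ 341 kip·ft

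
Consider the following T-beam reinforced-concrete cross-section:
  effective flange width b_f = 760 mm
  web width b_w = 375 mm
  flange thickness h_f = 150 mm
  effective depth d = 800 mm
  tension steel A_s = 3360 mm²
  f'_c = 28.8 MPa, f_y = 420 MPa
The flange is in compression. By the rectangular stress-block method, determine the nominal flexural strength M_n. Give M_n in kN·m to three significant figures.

M_n ≈ 1080 kN·m

Tension: T = A_s f_y = 3360 × 420 = 1411200 N.
Try a within the flange: a = T/(0.85 f'_c b_f) = 1411200/(0.85 × 28.8 × 760) = 75.85 mm.
Since a = 75.85 ≤ h_f = 150 mm, the stress block lies entirely in the flange; analyse as a rectangular beam of width b_f.
M_n = T(d − a/2) = 1411200 × (800 − 37.925) = 1075.44 × 10⁶ N·mm.
M_n = 1075.44 kN·m.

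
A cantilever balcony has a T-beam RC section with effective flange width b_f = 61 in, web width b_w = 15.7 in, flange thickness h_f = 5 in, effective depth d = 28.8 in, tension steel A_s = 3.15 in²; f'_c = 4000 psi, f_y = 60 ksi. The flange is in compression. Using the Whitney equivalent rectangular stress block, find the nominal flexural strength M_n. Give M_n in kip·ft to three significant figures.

Tension: T = A_s f_y = 3.15 × 60 = 189 kips.
Try a within the flange: a = T/(0.85 f'_c b_f) = 189/(0.85 × 4 × 61) = 0.911 in.
Since a = 0.911 ≤ h_f = 5 in, the stress block lies entirely in the flange; analyse as a rectangular beam of width b_f.
M_n = T(d − a/2) = 189 × (28.8 − 0.4555) = 5357.1 kip·in.
M_n = 5357.1/12 = 446.43 kip·ft.

M_n ≈ 446 kip·ft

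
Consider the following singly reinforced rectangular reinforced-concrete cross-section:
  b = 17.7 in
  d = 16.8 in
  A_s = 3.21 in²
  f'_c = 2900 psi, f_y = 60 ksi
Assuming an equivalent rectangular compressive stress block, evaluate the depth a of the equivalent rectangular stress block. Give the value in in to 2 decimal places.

T = A_s f_y = 3.21 × 60 = 192.6 kips.
a = T/(0.85 f'_c b) = 192.6/(0.85 × 2.9 × 17.7) = 4.41 in.

a ≈ 4.41 in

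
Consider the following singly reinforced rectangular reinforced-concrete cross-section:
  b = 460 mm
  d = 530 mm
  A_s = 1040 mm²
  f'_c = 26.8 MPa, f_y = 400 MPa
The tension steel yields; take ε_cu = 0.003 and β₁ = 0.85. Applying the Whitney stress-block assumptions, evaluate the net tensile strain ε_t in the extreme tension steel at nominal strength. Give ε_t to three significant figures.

ε_t ≈ 0.0310

a = A_s f_y/(0.85 f'_c b) = 39.70 mm.
β₁ = 0.85, so c = a/β₁ = 39.70/0.85 = 46.71 mm.
From the linear strain diagram with ε_cu = 0.003: ε_t = 0.003 (d − c)/c = 0.003 × (530 − 46.71)/46.71 = 0.0310.
Since ε_t ≥ 0.005, the section is tension-controlled.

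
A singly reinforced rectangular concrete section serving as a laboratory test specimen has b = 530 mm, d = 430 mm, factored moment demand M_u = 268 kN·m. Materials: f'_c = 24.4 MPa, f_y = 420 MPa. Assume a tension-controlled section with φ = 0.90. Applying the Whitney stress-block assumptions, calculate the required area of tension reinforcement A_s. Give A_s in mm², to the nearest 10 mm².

A_s ≈ 1790 mm²

M_n = M_u/φ = 268/0.90 = 297.778 kN·m.
With M_n = 0.85 f'_c a b (d − a/2), solve the quadratic for a:
a = d − √(d² − 2M_n/(0.85 f'_c b)) = 430 − √(430² − 2 × 297.778×10⁶/(0.85 × 24.4 × 530)) = 68.45 mm.
A_s = 0.85 f'_c a b / f_y = 0.85 × 24.4 × 68.45 × 530 / 420 = 1791.5 mm².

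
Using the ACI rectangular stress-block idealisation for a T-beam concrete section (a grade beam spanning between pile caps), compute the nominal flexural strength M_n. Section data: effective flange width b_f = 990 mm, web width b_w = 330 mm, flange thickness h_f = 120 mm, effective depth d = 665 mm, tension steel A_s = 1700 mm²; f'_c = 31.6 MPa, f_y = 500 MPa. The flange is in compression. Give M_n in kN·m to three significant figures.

M_n ≈ 552 kN·m

Tension: T = A_s f_y = 1700 × 500 = 850000 N.
Try a within the flange: a = T/(0.85 f'_c b_f) = 850000/(0.85 × 31.6 × 990) = 31.97 mm.
Since a = 31.97 ≤ h_f = 120 mm, the stress block lies entirely in the flange; analyse as a rectangular beam of width b_f.
M_n = T(d − a/2) = 850000 × (665 − 15.985) = 551.66 × 10⁶ N·mm.
M_n = 551.66 kN·m.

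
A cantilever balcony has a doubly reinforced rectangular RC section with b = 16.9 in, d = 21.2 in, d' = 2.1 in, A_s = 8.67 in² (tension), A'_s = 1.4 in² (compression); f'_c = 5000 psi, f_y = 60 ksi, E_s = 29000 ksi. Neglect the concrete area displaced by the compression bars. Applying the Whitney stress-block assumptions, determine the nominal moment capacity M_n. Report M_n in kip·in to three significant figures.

Assume both steels yield.
a = (A_s − A'_s) f_y/(0.85 f'_c b) = (8.67 − 1.4) × 60/(0.85 × 5 × 16.9) = 6.073 in.
c = a/β₁ = 6.073/0.8 = 7.591 in; ε'_s = 0.003(c − d')/c = 0.0022 ≥ ε_y = 0.0021, so the compression steel yields.
M_n = (A_s − A'_s) f_y (d − a/2) + A'_s f_y (d − d') = 436.2 × (21.2 − 3.0365) + 84 × (21.2 − 2.1) = 7922.9 + 1604.4 = 9527.3 kip·in.

M_n ≈ 9530 kip·in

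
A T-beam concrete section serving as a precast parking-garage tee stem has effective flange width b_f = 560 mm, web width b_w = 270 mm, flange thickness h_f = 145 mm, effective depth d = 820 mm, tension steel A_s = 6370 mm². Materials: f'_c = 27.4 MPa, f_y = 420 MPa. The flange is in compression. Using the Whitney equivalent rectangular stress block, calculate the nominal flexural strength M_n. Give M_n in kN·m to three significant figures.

M_n ≈ 1890 kN·m

Tension: T = A_s f_y = 6370 × 420 = 2675400 N.
Try a within the flange: a = T/(0.85 f'_c b_f) = 2675400/(0.85 × 27.4 × 560) = 205.13 mm.
a = 205.13 > h_f = 145 mm: the block extends into the web. Split into flange-overhang and web parts.
C_f = 0.85 f'_c (b_f − b_w) h_f = 0.85 × 27.4 × (560 − 270) × 145 = 979345 N.
Remaining web compression depth: a_w = (T − C_f)/(0.85 f'_c b_w) = (2675400 − 979345)/(0.85 × 27.4 × 270) = 269.72 mm.
M_n = C_f(d − h_f/2) + (T − C_f)(d − a_w/2) = 979345 × (820 − 72.5) + 1696055 × (820 − 134.86) = 732.06 + 1162.04 = 1894.10 × 10⁶ N·mm.
M_n = 1894.10 kN·m.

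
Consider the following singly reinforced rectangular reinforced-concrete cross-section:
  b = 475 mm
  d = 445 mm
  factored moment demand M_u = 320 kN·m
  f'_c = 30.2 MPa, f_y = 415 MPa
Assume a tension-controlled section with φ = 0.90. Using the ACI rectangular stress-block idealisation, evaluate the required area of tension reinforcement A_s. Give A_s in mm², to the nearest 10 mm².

A_s ≈ 2090 mm²

M_n = M_u/φ = 320/0.90 = 355.556 kN·m.
With M_n = 0.85 f'_c a b (d − a/2), solve the quadratic for a:
a = d − √(d² − 2M_n/(0.85 f'_c b)) = 445 − √(445² − 2 × 355.556×10⁶/(0.85 × 30.2 × 475)) = 71.23 mm.
A_s = 0.85 f'_c a b / f_y = 0.85 × 30.2 × 71.23 × 475 / 415 = 2092.8 mm².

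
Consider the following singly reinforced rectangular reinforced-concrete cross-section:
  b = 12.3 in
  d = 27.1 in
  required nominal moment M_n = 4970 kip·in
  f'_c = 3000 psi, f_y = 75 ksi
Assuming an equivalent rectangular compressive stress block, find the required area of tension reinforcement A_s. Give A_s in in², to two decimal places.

A_s ≈ 2.79 in²

From M_n = 0.85 f'_c a b (d − a/2):
a = d − √(d² − 2M_n/(0.85 f'_c b)) = 27.1 − √(27.1² − 2 × 4970/(0.85 × 3 × 12.3)) = 6.667 in.
A_s = 0.85 f'_c a b / f_y = 0.85 × 3 × 6.667 × 12.3 / 75 = 2.788 in².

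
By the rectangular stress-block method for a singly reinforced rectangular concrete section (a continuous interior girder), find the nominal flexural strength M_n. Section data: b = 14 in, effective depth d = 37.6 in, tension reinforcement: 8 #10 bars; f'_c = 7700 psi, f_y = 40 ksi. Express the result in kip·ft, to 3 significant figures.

A_s = 8 × 1.27 = 10.16 in².
T = A_s f_y = 10.16 × 40 = 406.4 kips.
a = T/(0.85 f'_c b) = 406.4/(0.85 × 7.7 × 14) = 4.435 in.
M_n = T(d − a/2) = 406.4 × (37.6 − 2.2175) = 14379.4 kip·in = 14379.4/12 = 1198.28 kip·ft.

M_n ≈ 1200 kip·ft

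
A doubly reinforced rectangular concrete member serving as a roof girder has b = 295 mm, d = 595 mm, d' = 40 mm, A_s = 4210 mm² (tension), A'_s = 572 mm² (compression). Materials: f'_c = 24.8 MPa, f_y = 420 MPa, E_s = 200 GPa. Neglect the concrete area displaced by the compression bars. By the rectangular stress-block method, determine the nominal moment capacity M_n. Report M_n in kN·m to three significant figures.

M_n ≈ 855 kN·m

Assume both tension and compression steel yield.
Net tension couple steel: A_s − A'_s = 3638 mm².
a = (A_s − A'_s) f_y / (0.85 f'_c b) = 1527960/(0.85 × 24.8 × 295) = 245.71 mm.
c = a/β₁ = 245.71/0.85 = 289.07 mm; ε'_s = 0.003(c − d')/c = 0.0026 ≥ f_y/E_s = 0.0021, so compression steel does yield.
M_n = (A_s − A'_s) f_y (d − a/2) + A'_s f_y (d − d') = [1527960 × (595 − 122.855) + 240240 × (595 − 40)] × 10⁻⁶ = 721.42 + 133.33 = 854.75 kN·m.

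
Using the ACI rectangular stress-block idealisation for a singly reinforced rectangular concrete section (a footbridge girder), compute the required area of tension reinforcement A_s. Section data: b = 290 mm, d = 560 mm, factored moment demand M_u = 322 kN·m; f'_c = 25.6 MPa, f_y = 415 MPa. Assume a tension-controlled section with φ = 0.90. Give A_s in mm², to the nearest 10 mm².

M_n = M_u/φ = 322/0.90 = 357.778 kN·m.
With M_n = 0.85 f'_c a b (d − a/2), solve the quadratic for a:
a = d − √(d² − 2M_n/(0.85 f'_c b)) = 560 − √(560² − 2 × 357.778×10⁶/(0.85 × 25.6 × 290)) = 112.56 mm.
A_s = 0.85 f'_c a b / f_y = 0.85 × 25.6 × 112.56 × 290 / 415 = 1711.6 mm².

A_s ≈ 1710 mm²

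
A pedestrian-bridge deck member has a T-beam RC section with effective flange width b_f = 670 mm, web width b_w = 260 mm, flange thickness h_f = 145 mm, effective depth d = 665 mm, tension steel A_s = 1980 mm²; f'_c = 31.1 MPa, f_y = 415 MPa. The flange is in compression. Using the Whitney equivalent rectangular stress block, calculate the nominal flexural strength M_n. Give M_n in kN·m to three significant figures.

M_n ≈ 527 kN·m

Tension: T = A_s f_y = 1980 × 415 = 821700 N.
Try a within the flange: a = T/(0.85 f'_c b_f) = 821700/(0.85 × 31.1 × 670) = 46.39 mm.
Since a = 46.39 ≤ h_f = 145 mm, the stress block lies entirely in the flange; analyse as a rectangular beam of width b_f.
M_n = T(d − a/2) = 821700 × (665 − 23.195) = 527.37 × 10⁶ N·mm.
M_n = 527.37 kN·m.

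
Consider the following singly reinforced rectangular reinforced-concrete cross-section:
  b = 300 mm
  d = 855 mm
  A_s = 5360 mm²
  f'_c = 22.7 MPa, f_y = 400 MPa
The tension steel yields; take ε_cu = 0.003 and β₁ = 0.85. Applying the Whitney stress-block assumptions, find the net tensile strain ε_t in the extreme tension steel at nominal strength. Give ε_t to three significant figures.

ε_t ≈ 0.00289

a = A_s f_y/(0.85 f'_c b) = 370.39 mm.
β₁ = 0.85, so c = a/β₁ = 370.39/0.85 = 435.75 mm.
From the linear strain diagram with ε_cu = 0.003: ε_t = 0.003 (d − c)/c = 0.003 × (855 − 435.75)/435.75 = 0.00289.
ε_t < 0.004 — the section is over-reinforced for flexure under ACI limits.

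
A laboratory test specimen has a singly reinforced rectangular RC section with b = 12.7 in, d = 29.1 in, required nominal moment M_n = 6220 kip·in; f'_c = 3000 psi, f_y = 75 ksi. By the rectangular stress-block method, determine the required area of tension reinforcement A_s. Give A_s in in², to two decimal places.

A_s ≈ 3.28 in²

From M_n = 0.85 f'_c a b (d − a/2):
a = d − √(d² − 2M_n/(0.85 f'_c b)) = 29.1 − √(29.1² − 2 × 6220/(0.85 × 3 × 12.7)) = 7.590 in.
A_s = 0.85 f'_c a b / f_y = 0.85 × 3 × 7.590 × 12.7 / 75 = 3.277 in².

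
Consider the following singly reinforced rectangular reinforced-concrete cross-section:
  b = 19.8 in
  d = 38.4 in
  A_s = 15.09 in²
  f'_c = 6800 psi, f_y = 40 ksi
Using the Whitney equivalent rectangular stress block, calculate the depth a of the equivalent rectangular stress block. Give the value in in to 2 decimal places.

a ≈ 5.27 in

T = A_s f_y = 15.09 × 40 = 603.6 kips.
a = T/(0.85 f'_c b) = 603.6/(0.85 × 6.8 × 19.8) = 5.27 in.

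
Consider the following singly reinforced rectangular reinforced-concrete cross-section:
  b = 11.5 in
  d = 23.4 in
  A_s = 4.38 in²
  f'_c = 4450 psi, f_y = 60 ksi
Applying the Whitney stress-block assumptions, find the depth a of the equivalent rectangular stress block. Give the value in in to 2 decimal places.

a ≈ 6.04 in

T = A_s f_y = 4.38 × 60 = 262.8 kips.
a = T/(0.85 f'_c b) = 262.8/(0.85 × 4.45 × 11.5) = 6.04 in.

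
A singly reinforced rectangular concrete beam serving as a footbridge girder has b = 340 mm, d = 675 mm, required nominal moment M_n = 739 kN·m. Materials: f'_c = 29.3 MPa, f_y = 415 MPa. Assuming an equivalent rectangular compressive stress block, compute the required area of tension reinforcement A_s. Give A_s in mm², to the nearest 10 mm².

With M_n = 0.85 f'_c a b (d − a/2), solve the quadratic for a:
a = d − √(d² − 2M_n/(0.85 f'_c b)) = 675 − √(675² − 2 × 739×10⁶/(0.85 × 29.3 × 340)) = 144.83 mm.
A_s = 0.85 f'_c a b / f_y = 0.85 × 29.3 × 144.83 × 340 / 415 = 2955.1 mm².

A_s ≈ 2960 mm²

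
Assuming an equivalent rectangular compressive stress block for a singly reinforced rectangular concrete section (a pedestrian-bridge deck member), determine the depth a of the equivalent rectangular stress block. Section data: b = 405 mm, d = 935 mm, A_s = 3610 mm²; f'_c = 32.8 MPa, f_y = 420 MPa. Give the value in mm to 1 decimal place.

T = A_s f_y = 3610 × 420 = 1516200 N = 1516.2 kN.
Setting C = 0.85 f'_c a b equal to T: a = 1516200/(0.85 × 32.8 × 405) = 134.3 mm.

a ≈ 134.3 mm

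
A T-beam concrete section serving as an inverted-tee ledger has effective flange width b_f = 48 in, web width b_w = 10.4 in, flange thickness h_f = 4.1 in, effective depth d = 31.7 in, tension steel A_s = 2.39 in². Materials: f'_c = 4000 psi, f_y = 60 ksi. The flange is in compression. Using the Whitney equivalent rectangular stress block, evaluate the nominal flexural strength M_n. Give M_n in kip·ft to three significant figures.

Tension: T = A_s f_y = 2.39 × 60 = 143.4 kips.
Try a within the flange: a = T/(0.85 f'_c b_f) = 143.4/(0.85 × 4 × 48) = 0.879 in.
Since a = 0.879 ≤ h_f = 4.1 in, the stress block lies entirely in the flange; analyse as a rectangular beam of width b_f.
M_n = T(d − a/2) = 143.4 × (31.7 − 0.4395) = 4482.8 kip·in.
M_n = 4482.8/12 = 373.57 kip·ft.

M_n ≈ 374 kip·ft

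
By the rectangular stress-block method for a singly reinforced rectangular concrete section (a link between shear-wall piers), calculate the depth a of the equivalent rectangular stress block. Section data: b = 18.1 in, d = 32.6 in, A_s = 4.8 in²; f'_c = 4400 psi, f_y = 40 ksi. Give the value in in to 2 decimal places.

a ≈ 2.84 in

T = A_s f_y = 4.8 × 40 = 192 kips.
a = T/(0.85 f'_c b) = 192/(0.85 × 4.4 × 18.1) = 2.84 in.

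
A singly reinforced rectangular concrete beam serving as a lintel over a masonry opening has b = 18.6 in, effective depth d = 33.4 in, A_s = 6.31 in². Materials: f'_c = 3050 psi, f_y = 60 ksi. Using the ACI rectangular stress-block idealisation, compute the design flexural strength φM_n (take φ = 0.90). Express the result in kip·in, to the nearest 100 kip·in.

T = A_s f_y = 6.31 × 60 = 378.6 kips.
a = T/(0.85 f'_c b) = 378.6/(0.85 × 3.05 × 18.6) = 7.851 in.
M_n = T(d − a/2) = 378.6 × (33.4 − 3.9255) = 11159.0 kip·in.
φM_n = 0.90 × 11159.0 = 10043.1 kip·in.

φM_n ≈ 10000 kip·in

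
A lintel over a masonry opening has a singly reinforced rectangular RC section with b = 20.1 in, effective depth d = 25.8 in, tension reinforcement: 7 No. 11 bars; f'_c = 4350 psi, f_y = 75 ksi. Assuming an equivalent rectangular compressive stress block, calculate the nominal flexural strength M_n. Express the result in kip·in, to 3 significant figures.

M_n ≈ 16600 kip·in

A_s = 7 × 1.56 = 10.92 in².
T = A_s f_y = 10.92 × 75 = 819 kips.
a = T/(0.85 f'_c b) = 819/(0.85 × 4.35 × 20.1) = 11.020 in.
M_n = T(d − a/2) = 819 × (25.8 − 5.51) = 16617.5 kip·in.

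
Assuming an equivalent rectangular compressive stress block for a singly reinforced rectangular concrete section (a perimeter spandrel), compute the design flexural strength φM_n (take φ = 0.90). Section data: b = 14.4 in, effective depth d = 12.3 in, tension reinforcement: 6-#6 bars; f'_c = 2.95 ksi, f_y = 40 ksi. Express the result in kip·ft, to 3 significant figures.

A_s = 6 × 0.44 = 2.64 in².
T = A_s f_y = 2.64 × 40 = 105.6 kips.
a = T/(0.85 f'_c b) = 105.6/(0.85 × 2.95 × 14.4) = 2.925 in.
M_n = T(d − a/2) = 105.6 × (12.3 − 1.4625) = 1144.4 kip·in = 1144.4/12 = 95.37 kip·ft.
φM_n = 0.90 × 95.37 = 85.83 kip·ft.

φM_n ≈ 85.8 kip·ft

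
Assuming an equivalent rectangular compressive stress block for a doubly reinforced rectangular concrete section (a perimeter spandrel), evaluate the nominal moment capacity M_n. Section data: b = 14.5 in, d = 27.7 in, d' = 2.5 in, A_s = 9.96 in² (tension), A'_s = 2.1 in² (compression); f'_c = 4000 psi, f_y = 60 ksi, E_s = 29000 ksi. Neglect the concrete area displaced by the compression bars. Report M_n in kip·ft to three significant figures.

Assume both steels yield.
a = (A_s − A'_s) f_y/(0.85 f'_c b) = (9.96 − 2.1) × 60/(0.85 × 4 × 14.5) = 9.566 in.
c = a/β₁ = 9.566/0.85 = 11.254 in; ε'_s = 0.003(c − d')/c = 0.0023 ≥ ε_y = 0.0021, so the compression steel yields.
M_n = (A_s − A'_s) f_y (d − a/2) + A'_s f_y (d − d') = 471.6 × (27.7 − 4.783) + 126 × (27.7 − 2.5) = 10807.7 + 3175.2 = 13982.9 kip·in = 13982.9/12 = 1165.24 kip·ft.

M_n ≈ 1170 kip·ft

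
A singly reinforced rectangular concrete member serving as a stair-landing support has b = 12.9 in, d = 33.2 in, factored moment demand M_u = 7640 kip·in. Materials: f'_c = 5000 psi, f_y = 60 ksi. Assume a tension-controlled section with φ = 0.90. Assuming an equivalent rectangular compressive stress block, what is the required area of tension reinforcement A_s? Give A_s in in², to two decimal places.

A_s ≈ 4.61 in²

M_n = M_u/φ = 7640/0.90 = 8488.89 kip·in.
From M_n = 0.85 f'_c a b (d − a/2):
a = d − √(d² − 2M_n/(0.85 f'_c b)) = 33.2 − √(33.2² − 2 × 8488.89/(0.85 × 5 × 12.9)) = 5.047 in.
A_s = 0.85 f'_c a b / f_y = 0.85 × 5 × 5.047 × 12.9 / 60 = 4.612 in².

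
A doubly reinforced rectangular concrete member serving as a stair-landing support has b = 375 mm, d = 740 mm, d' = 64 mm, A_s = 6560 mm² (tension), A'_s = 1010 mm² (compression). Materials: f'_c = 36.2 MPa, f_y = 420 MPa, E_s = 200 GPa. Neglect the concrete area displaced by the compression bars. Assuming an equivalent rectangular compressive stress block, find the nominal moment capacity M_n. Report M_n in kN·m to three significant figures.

Assume both tension and compression steel yield.
Net tension couple steel: A_s − A'_s = 5550 mm².
a = (A_s − A'_s) f_y / (0.85 f'_c b) = 2331000/(0.85 × 36.2 × 375) = 202.01 mm.
c = a/β₁ = 202.01/0.791 = 255.39 mm; ε'_s = 0.003(c − d')/c = 0.0022 ≥ f_y/E_s = 0.0021, so compression steel does yield.
M_n = (A_s − A'_s) f_y (d − a/2) + A'_s f_y (d − d') = [2331000 × (740 − 101.005) + 424200 × (740 − 64)] × 10⁻⁶ = 1489.50 + 286.76 = 1776.26 kN·m.

M_n ≈ 1780 kN·m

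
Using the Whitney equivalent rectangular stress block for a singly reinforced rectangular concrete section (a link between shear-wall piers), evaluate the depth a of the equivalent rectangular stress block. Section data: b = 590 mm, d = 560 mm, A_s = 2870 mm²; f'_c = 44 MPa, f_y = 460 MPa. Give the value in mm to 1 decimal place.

T = A_s f_y = 2870 × 460 = 1320200 N = 1320.2 kN.
Setting C = 0.85 f'_c a b equal to T: a = 1320200/(0.85 × 44 × 590) = 59.8 mm.

a ≈ 59.8 mm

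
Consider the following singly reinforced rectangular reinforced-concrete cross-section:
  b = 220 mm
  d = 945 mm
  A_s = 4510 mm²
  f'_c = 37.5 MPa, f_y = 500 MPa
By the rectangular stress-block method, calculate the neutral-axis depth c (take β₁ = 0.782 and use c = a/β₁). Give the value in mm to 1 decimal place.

T = A_s f_y = 4510 × 500 = 2255000 N = 2255 kN.
Setting C = 0.85 f'_c a b equal to T: a = 2255000/(0.85 × 37.5 × 220) = 321.569 mm.
With β₁ = 0.782, c = a/β₁ = 321.569/0.782 = 411.2 mm.

c ≈ 411.2 mm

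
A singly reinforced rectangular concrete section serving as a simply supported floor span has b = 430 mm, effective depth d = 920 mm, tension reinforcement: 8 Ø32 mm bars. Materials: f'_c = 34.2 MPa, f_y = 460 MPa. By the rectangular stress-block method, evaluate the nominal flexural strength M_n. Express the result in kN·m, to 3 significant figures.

A_s = 8 × 804 = 6432 mm².
T = A_s f_y = 6432 × 460 = 2958720 N = 2958.72 kN.
From C = T: a = T/(0.85 f'_c b) = 2958720/(0.85 × 34.2 × 430) = 236.70 mm.
M_n = T(d − a/2) = 2958.72 kN × (920 − 118.35) mm = 2371.86 kN·m.

M_n ≈ 2370 kN·m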